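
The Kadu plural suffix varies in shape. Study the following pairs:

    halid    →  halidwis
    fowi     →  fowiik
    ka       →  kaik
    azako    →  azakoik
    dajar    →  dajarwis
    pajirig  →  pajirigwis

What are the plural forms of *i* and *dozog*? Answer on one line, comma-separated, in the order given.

The suffix is conditioned by the final sound: -wis when the stem ends in a consonant (*halid*, *dajar*, *pajirig*); -ik when the stem ends in a vowel (*fowi*, *ka*, *azako*).
*i*: final sound = /i/, a vowel → -ik → *iik*.
*dozog* — final sound /g/ (a consonant) → -wis → *dozogwis*.

iik, dozogwis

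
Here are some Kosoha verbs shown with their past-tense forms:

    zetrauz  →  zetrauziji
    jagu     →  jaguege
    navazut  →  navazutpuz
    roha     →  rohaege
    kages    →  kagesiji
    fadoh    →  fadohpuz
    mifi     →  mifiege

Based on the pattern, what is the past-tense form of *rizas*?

The alternation tracks the final sound of the stem — -iji when the stem ends in a sibilant (*zetrauz*, *kages*); -puz when the stem ends in a non-sibilant consonant (*navazut*, *fadoh*); -ege when the stem ends in a vowel (*jagu*, *roha*, *mifi*).
*rizas*: final sound = /s/, a sibilant → -iji → *rizasiji*.

rizasiji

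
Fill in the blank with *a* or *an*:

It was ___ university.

The indefinite article is chosen by the initial *sound* of the following word, not its spelling.
*university* begins with the sound /juː/ (u pronounced /juː/) — a consonant sound.
So the article is *a*: It was a university.

a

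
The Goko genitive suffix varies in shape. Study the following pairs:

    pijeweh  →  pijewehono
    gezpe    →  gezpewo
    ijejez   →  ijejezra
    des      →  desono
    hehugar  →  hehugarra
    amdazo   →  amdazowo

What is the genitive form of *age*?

The pattern is voicing of the final sound: -ono when the stem ends in a voiceless consonant (*pijeweh*, *des*); -ra when the stem ends in a voiced consonant (*ijejez*, *hehugar*); -wo when the stem ends in a vowel (*gezpe*, *amdazo*).
*age*: final sound = /e/, a vowel → -wo → *agewo*.

agewo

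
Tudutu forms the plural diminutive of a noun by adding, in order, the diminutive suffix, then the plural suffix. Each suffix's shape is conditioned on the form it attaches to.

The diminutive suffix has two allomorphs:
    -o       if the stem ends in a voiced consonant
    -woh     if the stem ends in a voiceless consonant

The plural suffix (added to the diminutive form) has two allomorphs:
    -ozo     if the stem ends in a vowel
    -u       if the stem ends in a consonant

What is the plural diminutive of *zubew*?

The final consonant of *zubew* is /w/, which is voiced, so the diminutive suffix is -o, giving *zubewo*.
The final sound of the diminutive form *zubewo* is /o/, which is a vowel, so the plural suffix is -ozo, giving *zubewoozo*.

zubewoozo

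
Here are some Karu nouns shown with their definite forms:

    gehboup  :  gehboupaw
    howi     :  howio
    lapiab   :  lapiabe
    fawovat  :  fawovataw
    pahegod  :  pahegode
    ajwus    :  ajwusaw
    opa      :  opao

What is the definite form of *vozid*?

The suffix is conditioned by the final sound: -aw when the stem ends in a voiceless consonant (*gehboup*, *fawovat*, *ajwus*); -e when the stem ends in a voiced consonant (*lapiab*, *pahegod*); -o when the stem ends in a vowel (*howi*, *opa*).
The final sound of *vozid* is /d/, which is a voiced consonant, so the suffix is -e, giving *vozide*.

vozide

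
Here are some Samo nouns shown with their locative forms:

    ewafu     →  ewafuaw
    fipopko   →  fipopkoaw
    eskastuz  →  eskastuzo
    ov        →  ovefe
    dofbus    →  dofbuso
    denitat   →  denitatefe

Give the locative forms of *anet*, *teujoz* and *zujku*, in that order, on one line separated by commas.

anetefe, teujozo, zujkuaw

The alternation tracks the final sound of the stem — -o when the stem ends in a sibilant (*eskastuz*, *dofbus*); -efe when the stem ends in a non-sibilant consonant (*ov*, *denitat*); -aw when the stem ends in a vowel (*ewafu*, *fipopko*).
The final sound of *anet* is /t/, which is a non-sibilant consonant, so the suffix is -efe, giving *anetefe*.
*teujoz* — final sound /z/ (a sibilant) → -o → *teujozo*.
*zujku*: final sound = /u/, a vowel → -aw → *zujkuaw*.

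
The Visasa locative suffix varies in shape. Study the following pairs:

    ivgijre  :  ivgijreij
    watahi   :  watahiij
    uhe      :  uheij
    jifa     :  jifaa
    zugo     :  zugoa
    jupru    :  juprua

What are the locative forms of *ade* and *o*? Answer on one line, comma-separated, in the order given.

The suffix is conditioned by the last vowel: -ij when the last vowel of the stem is a front vowel (*ivgijre*, *watahi*, *uhe*); -a when the last vowel of the stem is a back vowel (*jifa*, *zugo*, *jupru*).
The last vowel of *ade* is /e/, which is a front vowel, so the suffix is -ij, giving *adeij*.
The last vowel of *o* is /o/, which is a back vowel, so the suffix is -a, giving *oa*.

adeij, oa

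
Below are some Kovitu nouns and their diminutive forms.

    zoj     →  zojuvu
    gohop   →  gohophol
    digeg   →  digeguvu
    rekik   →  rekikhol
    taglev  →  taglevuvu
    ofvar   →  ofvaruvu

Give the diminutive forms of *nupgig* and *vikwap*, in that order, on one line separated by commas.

nupgiguvu, vikwaphol

The pattern is voicing of the final consonant: -hol when the stem ends in a voiceless consonant (*gohop*, *rekik*); -uvu when the stem ends in a voiced consonant (*zoj*, *digeg*, *taglev*, *ofvar*).
Since the final consonant of *nupgig* is /g/ (voiced), it takes -uvu, giving *nupgiguvu*.
*vikwap* — final consonant /p/ (voiceless) → -hol → *vikwaphol*.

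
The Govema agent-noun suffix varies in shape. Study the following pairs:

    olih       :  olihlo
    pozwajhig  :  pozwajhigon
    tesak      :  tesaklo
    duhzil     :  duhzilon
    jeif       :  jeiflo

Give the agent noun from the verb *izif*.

iziflo

The pattern is voicing of the final consonant: -lo when the stem ends in a voiceless consonant (*olih*, *tesak*, *jeif*); -on when the stem ends in a voiced consonant (*pozwajhig*, *duhzil*).
The final consonant of *izif* is /f/, which is voiceless, so the suffix is -lo, giving *iziflo*.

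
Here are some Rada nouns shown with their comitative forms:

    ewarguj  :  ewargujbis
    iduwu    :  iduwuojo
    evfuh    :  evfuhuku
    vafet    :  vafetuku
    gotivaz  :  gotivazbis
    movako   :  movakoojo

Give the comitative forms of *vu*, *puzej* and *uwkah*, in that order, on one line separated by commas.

vuojo, puzejbis, uwkahuku

The suffix is conditioned by the final sound: -uku when the stem ends in a voiceless consonant (*evfuh*, *vafet*); -bis when the stem ends in a voiced consonant (*ewarguj*, *gotivaz*); -ojo when the stem ends in a vowel (*iduwu*, *movako*).
*vu* — final sound /u/ (a vowel) → -ojo → *vuojo*.
Since the final sound of *puzej* is /j/ (a voiced consonant), it takes -bis, giving *puzejbis*.
The final sound of *uwkah* is /h/, which is a voiceless consonant, so the suffix is -uku, giving *uwkahuku*.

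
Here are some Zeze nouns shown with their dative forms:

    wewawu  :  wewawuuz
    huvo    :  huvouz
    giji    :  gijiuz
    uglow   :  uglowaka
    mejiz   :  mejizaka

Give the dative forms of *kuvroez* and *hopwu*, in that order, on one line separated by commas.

kuvroezaka, hopwuuz

Looking at the final sound of each stem: -aka when the stem ends in a consonant (*uglow*, *mejiz*); -uz when the stem ends in a vowel (*wewawu*, *huvo*, *giji*).
*kuvroez* — final sound /z/ (a consonant) → -aka → *kuvroezaka*.
The final sound of *hopwu* is /u/, which is a vowel, so the suffix is -uz, giving *hopwuuz*.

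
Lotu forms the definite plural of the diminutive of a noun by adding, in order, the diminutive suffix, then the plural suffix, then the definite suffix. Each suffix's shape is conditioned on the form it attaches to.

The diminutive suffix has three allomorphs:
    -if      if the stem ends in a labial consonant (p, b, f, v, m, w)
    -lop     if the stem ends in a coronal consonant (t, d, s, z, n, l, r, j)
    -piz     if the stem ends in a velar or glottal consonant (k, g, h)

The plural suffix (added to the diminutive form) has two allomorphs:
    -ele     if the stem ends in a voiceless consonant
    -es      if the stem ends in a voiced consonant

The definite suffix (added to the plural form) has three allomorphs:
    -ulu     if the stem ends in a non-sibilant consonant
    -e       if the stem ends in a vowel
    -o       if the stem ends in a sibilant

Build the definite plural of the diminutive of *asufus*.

asufuslopelee

Since the final consonant of *asufus* is /s/ (coronal), it takes -lop, giving *asufuslop*.
The diminutive form *asufuslop* — final consonant /p/ (voiceless) → -ele → *asufuslopele*.
The final sound of the plural form *asufuslopele* is /e/, which is a vowel, so the definite suffix is -e, giving *asufuslopelee*.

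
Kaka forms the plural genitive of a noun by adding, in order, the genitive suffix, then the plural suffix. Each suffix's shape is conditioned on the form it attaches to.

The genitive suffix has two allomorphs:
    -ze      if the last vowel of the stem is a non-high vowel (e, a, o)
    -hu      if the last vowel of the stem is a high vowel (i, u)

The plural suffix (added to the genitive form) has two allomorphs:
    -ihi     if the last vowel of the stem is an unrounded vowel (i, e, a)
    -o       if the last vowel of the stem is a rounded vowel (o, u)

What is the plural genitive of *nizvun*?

The last vowel of *nizvun* is /u/, which is a high vowel, so the genitive suffix is -hu, giving *nizvunhu*.
The genitive form *nizvunhu* — last vowel /u/ (a rounded vowel) → -o → *nizvunhuo*.

nizvunhuo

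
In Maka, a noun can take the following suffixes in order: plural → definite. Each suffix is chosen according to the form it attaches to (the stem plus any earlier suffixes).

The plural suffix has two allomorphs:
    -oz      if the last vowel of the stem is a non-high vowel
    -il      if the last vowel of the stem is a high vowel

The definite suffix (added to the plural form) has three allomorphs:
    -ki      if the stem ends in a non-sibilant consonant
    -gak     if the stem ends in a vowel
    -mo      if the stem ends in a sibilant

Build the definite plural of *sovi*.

*sovi*: last vowel = /i/, a high vowel → -il → *soviil*.
The plural form *soviil* — final sound /l/ (a non-sibilant consonant) → -ki → *soviilki*.

soviilki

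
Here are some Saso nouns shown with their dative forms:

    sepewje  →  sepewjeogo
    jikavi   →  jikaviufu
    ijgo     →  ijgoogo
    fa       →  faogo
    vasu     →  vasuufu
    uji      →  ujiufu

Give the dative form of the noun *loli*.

loliufu

The suffix is conditioned by the last vowel: -ufu when the last vowel of the stem is a high vowel (*jikavi*, *vasu*, *uji*); -ogo when the last vowel of the stem is a non-high vowel (*sepewje*, *ijgo*, *fa*).
The last vowel of *loli* is /i/, which is a high vowel, so the suffix is -ufu, giving *loliufu*.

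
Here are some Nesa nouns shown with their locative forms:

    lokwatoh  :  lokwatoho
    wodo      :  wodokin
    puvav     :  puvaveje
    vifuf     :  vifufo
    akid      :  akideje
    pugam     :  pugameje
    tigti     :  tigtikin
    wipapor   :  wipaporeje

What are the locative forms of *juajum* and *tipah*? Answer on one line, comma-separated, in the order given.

The pattern is voicing of the final sound: -o when the stem ends in a voiceless consonant (*lokwatoh*, *vifuf*); -eje when the stem ends in a voiced consonant (*puvav*, *akid*, *pugam*, *wipapor*); -kin when the stem ends in a vowel (*wodo*, *tigti*).
Since the final sound of *juajum* is /m/ (a voiced consonant), it takes -eje, giving *juajumeje*.
Since the final sound of *tipah* is /h/ (a voiceless consonant), it takes -o, giving *tipaho*.

juajumeje, tipaho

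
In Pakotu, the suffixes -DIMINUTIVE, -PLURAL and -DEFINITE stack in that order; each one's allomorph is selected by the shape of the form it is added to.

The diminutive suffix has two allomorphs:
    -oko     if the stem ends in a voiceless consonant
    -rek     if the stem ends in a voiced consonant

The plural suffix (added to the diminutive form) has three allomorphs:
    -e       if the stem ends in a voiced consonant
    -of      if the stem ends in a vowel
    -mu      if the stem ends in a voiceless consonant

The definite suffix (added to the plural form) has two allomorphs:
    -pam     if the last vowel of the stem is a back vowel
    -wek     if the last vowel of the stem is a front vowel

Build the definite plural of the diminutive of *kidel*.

kidelrekmupam

Since the final consonant of *kidel* is /l/ (voiced), it takes -rek, giving *kidelrek*.
The diminutive form *kidelrek* — final sound /k/ (a voiceless consonant) → -mu → *kidelrekmu*.
The plural form *kidelrekmu*: last vowel = /u/, a back vowel → -pam → *kidelrekmupam*.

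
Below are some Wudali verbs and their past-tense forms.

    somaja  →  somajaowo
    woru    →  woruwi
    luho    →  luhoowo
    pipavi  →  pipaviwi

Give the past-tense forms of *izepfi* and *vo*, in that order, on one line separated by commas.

izepfiwi, voowo

The pattern is height harmony: -wi when the last vowel of the stem is a high vowel (*woru*, *pipavi*); -owo when the last vowel of the stem is a non-high vowel (*somaja*, *luho*).
The last vowel of *izepfi* is /i/, which is a high vowel, so the suffix is -wi, giving *izepfiwi*.
Since the last vowel of *vo* is /o/ (a non-high vowel), it takes -owo, giving *voowo*.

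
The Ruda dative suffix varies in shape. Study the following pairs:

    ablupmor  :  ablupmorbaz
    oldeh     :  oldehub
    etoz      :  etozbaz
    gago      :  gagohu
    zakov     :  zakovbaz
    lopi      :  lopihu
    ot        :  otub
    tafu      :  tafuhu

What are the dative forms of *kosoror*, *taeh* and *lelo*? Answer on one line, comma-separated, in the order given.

The alternation tracks the final sound of the stem — -ub when the stem ends in a voiceless consonant (*oldeh*, *ot*); -baz when the stem ends in a voiced consonant (*ablupmor*, *etoz*, *zakov*); -hu when the stem ends in a vowel (*gago*, *lopi*, *tafu*).
The final sound of *kosoror* is /r/, which is a voiced consonant, so the suffix is -baz, giving *kosororbaz*.
*taeh*: final sound = /h/, a voiceless consonant → -ub → *taehub*.
*lelo*: final sound = /o/, a vowel → -hu → *lelohu*.

kosororbaz, taehub, lelohu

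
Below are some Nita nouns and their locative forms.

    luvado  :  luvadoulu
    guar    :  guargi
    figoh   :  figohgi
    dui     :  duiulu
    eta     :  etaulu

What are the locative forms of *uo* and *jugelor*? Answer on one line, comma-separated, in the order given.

uoulu, jugelorgi

The suffix is conditioned by the final sound: -gi when the stem ends in a consonant (*guar*, *figoh*); -ulu when the stem ends in a vowel (*luvado*, *dui*, *eta*).
*uo* — final sound /o/ (a vowel) → -ulu → *uoulu*.
The final sound of *jugelor* is /r/, which is a consonant, so the suffix is -gi, giving *jugelorgi*.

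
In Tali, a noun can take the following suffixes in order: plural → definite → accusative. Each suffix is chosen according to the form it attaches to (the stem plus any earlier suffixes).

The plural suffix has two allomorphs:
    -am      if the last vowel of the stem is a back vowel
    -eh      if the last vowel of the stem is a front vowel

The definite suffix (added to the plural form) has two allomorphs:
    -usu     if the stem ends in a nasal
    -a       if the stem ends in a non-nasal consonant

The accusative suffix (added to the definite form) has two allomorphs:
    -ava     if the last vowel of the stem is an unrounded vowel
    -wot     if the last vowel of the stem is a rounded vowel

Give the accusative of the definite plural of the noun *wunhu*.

wunhuamusuwot

*wunhu* — last vowel /u/ (a back vowel) → -am → *wunhuam*.
The plural form *wunhuam* — final consonant /m/ (a nasal) → -usu → *wunhuamusu*.
The definite form *wunhuamusu*: last vowel = /u/, a rounded vowel → -wot → *wunhuamusuwot*.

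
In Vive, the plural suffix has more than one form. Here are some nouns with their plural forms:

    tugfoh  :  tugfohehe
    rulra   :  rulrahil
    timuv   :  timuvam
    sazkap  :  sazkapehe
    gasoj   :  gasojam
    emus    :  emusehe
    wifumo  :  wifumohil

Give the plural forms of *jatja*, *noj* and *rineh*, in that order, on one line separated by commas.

The suffix is conditioned by the final sound: -ehe when the stem ends in a voiceless consonant (*tugfoh*, *sazkap*, *emus*); -am when the stem ends in a voiced consonant (*timuv*, *gasoj*); -hil when the stem ends in a vowel (*rulra*, *wifumo*).
*jatja*: final sound = /a/, a vowel → -hil → *jatjahil*.
Since the final sound of *noj* is /j/ (a voiced consonant), it takes -am, giving *nojam*.
*rineh* — final sound /h/ (a voiceless consonant) → -ehe → *rinehehe*.

jatjahil, nojam, rinehehe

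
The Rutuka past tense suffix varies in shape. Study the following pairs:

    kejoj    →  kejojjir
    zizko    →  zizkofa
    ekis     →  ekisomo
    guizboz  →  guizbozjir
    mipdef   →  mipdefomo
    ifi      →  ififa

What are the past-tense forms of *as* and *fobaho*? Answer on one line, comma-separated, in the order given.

The alternation tracks the final sound of the stem — -omo when the stem ends in a voiceless consonant (*ekis*, *mipdef*); -jir when the stem ends in a voiced consonant (*kejoj*, *guizboz*); -fa when the stem ends in a vowel (*zizko*, *ifi*).
The final sound of *as* is /s/, which is a voiceless consonant, so the suffix is -omo, giving *asomo*.
The final sound of *fobaho* is /o/, which is a vowel, so the suffix is -fa, giving *fobahofa*.

asomo, fobahofa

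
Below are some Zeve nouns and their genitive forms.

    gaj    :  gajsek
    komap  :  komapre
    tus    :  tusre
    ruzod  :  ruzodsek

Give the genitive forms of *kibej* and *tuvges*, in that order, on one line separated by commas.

kibejsek, tuvgesre

The suffix is conditioned by the final consonant: -re when the stem ends in a voiceless consonant (*komap*, *tus*); -sek when the stem ends in a voiced consonant (*gaj*, *ruzod*).
*kibej* — final consonant /j/ (voiced) → -sek → *kibejsek*.
*tuvges* — final consonant /s/ (voiceless) → -re → *tuvgesre*.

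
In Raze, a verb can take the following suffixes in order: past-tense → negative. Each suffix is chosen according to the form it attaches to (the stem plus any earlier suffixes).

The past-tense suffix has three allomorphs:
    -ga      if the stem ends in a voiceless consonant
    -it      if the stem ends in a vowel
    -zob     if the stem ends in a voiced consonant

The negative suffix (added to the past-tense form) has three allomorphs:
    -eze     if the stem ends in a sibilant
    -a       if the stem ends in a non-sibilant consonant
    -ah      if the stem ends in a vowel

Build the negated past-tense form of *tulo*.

*tulo*: final sound = /o/, a vowel → -it → *tuloit*.
The past-tense form *tuloit*: final sound = /t/, a non-sibilant consonant → -a → *tuloita*.

tuloita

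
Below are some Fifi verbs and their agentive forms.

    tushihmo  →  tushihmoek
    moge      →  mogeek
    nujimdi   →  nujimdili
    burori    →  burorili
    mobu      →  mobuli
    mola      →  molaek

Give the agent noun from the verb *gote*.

The alternation tracks the last vowel of the stem — -li when the last vowel of the stem is a high vowel (*nujimdi*, *burori*, *mobu*); -ek when the last vowel of the stem is a non-high vowel (*tushihmo*, *moge*, *mola*).
Since the last vowel of *gote* is /e/ (a non-high vowel), it takes -ek, giving *goteek*.

goteek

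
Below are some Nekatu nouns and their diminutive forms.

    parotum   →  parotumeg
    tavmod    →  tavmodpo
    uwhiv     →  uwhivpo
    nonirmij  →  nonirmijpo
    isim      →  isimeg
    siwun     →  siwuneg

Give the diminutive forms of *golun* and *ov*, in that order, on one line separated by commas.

Looking at the final consonant of each stem: -eg when the stem ends in a nasal (*parotum*, *isim*, *siwun*); -po when the stem ends in a non-nasal consonant (*tavmod*, *uwhiv*, *nonirmij*).
*golun*: final consonant = /n/, a nasal → -eg → *goluneg*.
*ov* — final consonant /v/ (non-nasal) → -po → *ovpo*.

goluneg, ovpo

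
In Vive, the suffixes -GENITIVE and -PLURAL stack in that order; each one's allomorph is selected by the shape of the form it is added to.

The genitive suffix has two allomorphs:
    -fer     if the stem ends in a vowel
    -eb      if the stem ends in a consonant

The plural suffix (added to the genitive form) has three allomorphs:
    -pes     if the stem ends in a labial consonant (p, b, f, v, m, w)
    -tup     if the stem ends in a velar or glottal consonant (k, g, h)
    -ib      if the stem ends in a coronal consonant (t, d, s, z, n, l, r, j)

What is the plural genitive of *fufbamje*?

*fufbamje*: final sound = /e/, a vowel → -fer → *fufbamjefer*.
Since the final consonant of the genitive form *fufbamjefer* is /r/ (coronal), it takes -ib, giving *fufbamjeferib*.

fufbamjeferib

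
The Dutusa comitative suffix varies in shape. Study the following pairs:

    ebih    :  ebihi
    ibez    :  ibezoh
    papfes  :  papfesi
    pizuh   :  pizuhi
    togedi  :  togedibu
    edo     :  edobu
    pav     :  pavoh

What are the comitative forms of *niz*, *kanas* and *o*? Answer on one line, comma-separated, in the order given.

nizoh, kanasi, obu

The suffix is conditioned by the final sound: -i when the stem ends in a voiceless consonant (*ebih*, *papfes*, *pizuh*); -oh when the stem ends in a voiced consonant (*ibez*, *pav*); -bu when the stem ends in a vowel (*togedi*, *edo*).
*niz* — final sound /z/ (a voiced consonant) → -oh → *nizoh*.
Since the final sound of *kanas* is /s/ (a voiceless consonant), it takes -i, giving *kanasi*.
*o* — final sound /o/ (a vowel) → -bu → *obu*.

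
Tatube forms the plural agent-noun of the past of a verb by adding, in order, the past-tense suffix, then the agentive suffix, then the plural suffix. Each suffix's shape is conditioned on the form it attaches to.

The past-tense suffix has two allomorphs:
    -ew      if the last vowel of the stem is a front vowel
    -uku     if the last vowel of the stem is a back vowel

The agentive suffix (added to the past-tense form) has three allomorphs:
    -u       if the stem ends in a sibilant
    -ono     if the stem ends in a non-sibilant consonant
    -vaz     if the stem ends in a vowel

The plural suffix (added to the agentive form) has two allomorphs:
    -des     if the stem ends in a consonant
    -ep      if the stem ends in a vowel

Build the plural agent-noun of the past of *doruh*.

*doruh*: last vowel = /u/, a back vowel → -uku → *doruhuku*.
Since the final sound of the past-tense form *doruhuku* is /u/ (a vowel), it takes -vaz, giving *doruhukuvaz*.
The final sound of the agentive form *doruhukuvaz* is /z/, which is a consonant, so the plural suffix is -des, giving *doruhukuvazdes*.

doruhukuvazdes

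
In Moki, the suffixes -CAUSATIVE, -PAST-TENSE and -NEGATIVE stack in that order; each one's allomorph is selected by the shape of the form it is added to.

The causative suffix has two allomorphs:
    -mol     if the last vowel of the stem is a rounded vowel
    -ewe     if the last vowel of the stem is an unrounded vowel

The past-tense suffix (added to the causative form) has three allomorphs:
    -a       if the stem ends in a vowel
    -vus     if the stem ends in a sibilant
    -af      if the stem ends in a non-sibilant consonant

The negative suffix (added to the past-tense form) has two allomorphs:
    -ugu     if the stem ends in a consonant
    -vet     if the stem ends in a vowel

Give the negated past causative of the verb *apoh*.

Since the last vowel of *apoh* is /o/ (a rounded vowel), it takes -mol, giving *apohmol*.
The causative form *apohmol*: final sound = /l/, a non-sibilant consonant → -af → *apohmolaf*.
The past-tense form *apohmolaf*: final sound = /f/, a consonant → -ugu → *apohmolafugu*.

apohmolafugu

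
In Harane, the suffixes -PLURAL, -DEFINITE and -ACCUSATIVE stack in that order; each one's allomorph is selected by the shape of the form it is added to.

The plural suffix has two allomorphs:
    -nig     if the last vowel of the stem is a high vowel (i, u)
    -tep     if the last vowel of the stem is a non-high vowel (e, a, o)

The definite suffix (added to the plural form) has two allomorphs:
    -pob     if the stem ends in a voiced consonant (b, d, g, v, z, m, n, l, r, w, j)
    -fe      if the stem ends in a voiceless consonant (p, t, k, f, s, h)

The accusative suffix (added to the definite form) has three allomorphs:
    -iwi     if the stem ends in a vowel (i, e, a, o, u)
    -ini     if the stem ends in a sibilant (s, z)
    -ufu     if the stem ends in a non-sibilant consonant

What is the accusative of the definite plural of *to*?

*to* — last vowel /o/ (a non-high vowel) → -tep → *totep*.
Since the final consonant of the plural form *totep* is /p/ (voiceless), it takes -fe, giving *totepfe*.
The final sound of the definite form *totepfe* is /e/, which is a vowel, so the accusative suffix is -iwi, giving *totepfeiwi*.

totepfeiwi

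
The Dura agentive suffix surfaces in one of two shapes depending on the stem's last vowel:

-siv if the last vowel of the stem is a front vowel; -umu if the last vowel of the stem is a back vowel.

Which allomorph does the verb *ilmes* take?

*ilmes* — last vowel /e/ (a front vowel) → -siv.

-siv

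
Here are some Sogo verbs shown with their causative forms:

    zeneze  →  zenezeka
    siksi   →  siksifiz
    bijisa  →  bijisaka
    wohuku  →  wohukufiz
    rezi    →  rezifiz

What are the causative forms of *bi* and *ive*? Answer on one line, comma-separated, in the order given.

Looking at the last vowel of each stem: -fiz when the last vowel of the stem is a high vowel (*siksi*, *wohuku*, *rezi*); -ka when the last vowel of the stem is a non-high vowel (*zeneze*, *bijisa*).
Since the last vowel of *bi* is /i/ (a high vowel), it takes -fiz, giving *bifiz*.
The last vowel of *ive* is /e/, which is a non-high vowel, so the suffix is -ka, giving *iveka*.

bifiz, iveka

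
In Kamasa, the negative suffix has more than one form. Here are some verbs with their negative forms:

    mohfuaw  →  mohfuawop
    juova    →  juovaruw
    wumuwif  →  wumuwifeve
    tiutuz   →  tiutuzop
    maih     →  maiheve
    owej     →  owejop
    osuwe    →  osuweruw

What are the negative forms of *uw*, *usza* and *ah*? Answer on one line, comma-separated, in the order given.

The alternation tracks the final sound of the stem — -eve when the stem ends in a voiceless consonant (*wumuwif*, *maih*); -op when the stem ends in a voiced consonant (*mohfuaw*, *tiutuz*, *owej*); -ruw when the stem ends in a vowel (*juova*, *osuwe*).
*uw*: final sound = /w/, a voiced consonant → -op → *uwop*.
*usza* — final sound /a/ (a vowel) → -ruw → *uszaruw*.
Since the final sound of *ah* is /h/ (a voiceless consonant), it takes -eve, giving *aheve*.

uwop, uszaruw, aheve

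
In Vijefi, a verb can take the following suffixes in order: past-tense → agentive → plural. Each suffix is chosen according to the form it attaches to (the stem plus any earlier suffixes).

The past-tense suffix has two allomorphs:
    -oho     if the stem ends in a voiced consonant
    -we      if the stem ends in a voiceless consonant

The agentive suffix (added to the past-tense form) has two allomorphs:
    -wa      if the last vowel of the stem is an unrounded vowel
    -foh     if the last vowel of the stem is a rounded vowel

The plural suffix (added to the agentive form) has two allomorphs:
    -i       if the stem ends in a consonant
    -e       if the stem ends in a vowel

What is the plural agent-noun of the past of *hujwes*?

hujweswewae

Since the final consonant of *hujwes* is /s/ (voiceless), it takes -we, giving *hujweswe*.
Since the last vowel of the past-tense form *hujweswe* is /e/ (an unrounded vowel), it takes -wa, giving *hujweswewa*.
The agentive form *hujweswewa* — final sound /a/ (a vowel) → -e → *hujweswewae*.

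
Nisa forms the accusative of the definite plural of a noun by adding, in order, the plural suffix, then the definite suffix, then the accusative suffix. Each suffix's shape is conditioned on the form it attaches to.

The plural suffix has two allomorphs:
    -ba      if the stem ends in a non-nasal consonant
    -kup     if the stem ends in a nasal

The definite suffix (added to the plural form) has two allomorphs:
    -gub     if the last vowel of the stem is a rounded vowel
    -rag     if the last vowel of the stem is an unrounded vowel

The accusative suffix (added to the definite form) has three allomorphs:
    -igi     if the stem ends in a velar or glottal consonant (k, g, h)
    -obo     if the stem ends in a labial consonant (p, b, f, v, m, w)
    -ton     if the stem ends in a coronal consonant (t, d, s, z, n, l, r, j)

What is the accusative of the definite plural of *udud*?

ududbaragigi

The final consonant of *udud* is /d/, which is non-nasal, so the plural suffix is -ba, giving *ududba*.
The last vowel of the plural form *ududba* is /a/, which is an unrounded vowel, so the definite suffix is -rag, giving *ududbarag*.
The definite form *ududbarag*: final consonant = /g/, velar/glottal → -igi → *ududbaragigi*.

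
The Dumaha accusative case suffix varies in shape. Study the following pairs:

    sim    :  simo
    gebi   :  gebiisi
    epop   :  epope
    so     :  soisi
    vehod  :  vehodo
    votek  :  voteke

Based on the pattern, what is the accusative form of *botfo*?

Looking at the final sound of each stem: -e when the stem ends in a voiceless consonant (*epop*, *votek*); -o when the stem ends in a voiced consonant (*sim*, *vehod*); -isi when the stem ends in a vowel (*gebi*, *so*).
Since the final sound of *botfo* is /o/ (a vowel), it takes -isi, giving *botfoisi*.

botfoisi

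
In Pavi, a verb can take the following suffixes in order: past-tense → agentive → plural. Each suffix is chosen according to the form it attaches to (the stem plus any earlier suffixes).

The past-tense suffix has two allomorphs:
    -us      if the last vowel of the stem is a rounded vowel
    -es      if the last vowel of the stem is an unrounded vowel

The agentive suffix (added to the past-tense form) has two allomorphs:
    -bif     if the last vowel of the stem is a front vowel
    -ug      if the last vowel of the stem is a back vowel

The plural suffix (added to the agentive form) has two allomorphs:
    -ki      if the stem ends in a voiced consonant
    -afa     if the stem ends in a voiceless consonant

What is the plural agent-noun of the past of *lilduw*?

Since the last vowel of *lilduw* is /u/ (a rounded vowel), it takes -us, giving *lilduwus*.
The past-tense form *lilduwus* — last vowel /u/ (a back vowel) → -ug → *lilduwusug*.
The agentive form *lilduwusug* — final consonant /g/ (voiced) → -ki → *lilduwusugki*.

lilduwusugki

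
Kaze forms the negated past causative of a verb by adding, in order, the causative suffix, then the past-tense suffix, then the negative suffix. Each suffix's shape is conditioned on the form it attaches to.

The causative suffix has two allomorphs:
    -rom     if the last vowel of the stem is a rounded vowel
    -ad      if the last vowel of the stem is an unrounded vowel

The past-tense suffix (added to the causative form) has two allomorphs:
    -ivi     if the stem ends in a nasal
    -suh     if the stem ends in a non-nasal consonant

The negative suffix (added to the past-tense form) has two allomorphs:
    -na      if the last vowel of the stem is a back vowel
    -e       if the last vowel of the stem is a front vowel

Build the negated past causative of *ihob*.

ihobromivie

Since the last vowel of *ihob* is /o/ (a rounded vowel), it takes -rom, giving *ihobrom*.
The causative form *ihobrom* — final consonant /m/ (a nasal) → -ivi → *ihobromivi*.
Since the last vowel of the past-tense form *ihobromivi* is /i/ (a front vowel), it takes -e, giving *ihobromivie*.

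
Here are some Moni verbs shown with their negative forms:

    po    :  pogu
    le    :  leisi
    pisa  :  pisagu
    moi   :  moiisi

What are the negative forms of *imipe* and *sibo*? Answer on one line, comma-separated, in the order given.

Looking at the last vowel of each stem: -isi when the last vowel of the stem is a front vowel (*le*, *moi*); -gu when the last vowel of the stem is a back vowel (*po*, *pisa*).
*imipe*: last vowel = /e/, a front vowel → -isi → *imipeisi*.
*sibo*: last vowel = /o/, a back vowel → -gu → *sibogu*.

imipeisi, sibogu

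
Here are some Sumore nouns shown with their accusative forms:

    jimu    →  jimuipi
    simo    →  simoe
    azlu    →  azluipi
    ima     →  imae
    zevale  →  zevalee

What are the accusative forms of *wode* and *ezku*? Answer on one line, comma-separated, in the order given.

wodee, ezkuipi

Looking at the last vowel of each stem: -ipi when the last vowel of the stem is a high vowel (*jimu*, *azlu*); -e when the last vowel of the stem is a non-high vowel (*simo*, *ima*, *zevale*).
*wode* — last vowel /e/ (a non-high vowel) → -e → *wodee*.
Since the last vowel of *ezku* is /u/ (a high vowel), it takes -ipi, giving *ezkuipi*.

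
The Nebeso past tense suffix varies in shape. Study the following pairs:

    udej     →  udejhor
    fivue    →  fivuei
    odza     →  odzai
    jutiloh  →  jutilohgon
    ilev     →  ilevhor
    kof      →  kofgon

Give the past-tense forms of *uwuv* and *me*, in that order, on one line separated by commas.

uwuvhor, mei

The suffix is conditioned by the final sound: -gon when the stem ends in a voiceless consonant (*jutiloh*, *kof*); -hor when the stem ends in a voiced consonant (*udej*, *ilev*); -i when the stem ends in a vowel (*fivue*, *odza*).
The final sound of *uwuv* is /v/, which is a voiced consonant, so the suffix is -hor, giving *uwuvhor*.
*me* — final sound /e/ (a vowel) → -i → *mei*.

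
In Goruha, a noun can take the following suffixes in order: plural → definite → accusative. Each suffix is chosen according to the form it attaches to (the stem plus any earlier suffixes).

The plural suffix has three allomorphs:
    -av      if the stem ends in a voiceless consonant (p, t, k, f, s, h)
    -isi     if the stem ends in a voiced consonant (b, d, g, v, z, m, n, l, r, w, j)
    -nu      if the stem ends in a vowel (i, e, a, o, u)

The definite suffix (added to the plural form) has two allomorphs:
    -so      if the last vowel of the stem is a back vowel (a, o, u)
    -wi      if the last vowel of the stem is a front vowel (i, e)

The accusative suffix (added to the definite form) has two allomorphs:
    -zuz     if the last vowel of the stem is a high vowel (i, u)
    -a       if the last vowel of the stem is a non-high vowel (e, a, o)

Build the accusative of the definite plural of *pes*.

The final sound of *pes* is /s/, which is a voiceless consonant, so the plural suffix is -av, giving *pesav*.
The plural form *pesav* — last vowel /a/ (a back vowel) → -so → *pesavso*.
The definite form *pesavso* — last vowel /o/ (a non-high vowel) → -a → *pesavsoa*.

pesavsoa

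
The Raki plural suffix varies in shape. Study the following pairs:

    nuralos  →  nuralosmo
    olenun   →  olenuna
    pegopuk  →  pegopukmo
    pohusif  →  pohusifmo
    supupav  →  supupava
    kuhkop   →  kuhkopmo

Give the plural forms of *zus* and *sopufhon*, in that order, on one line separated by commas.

Looking at the final consonant of each stem: -mo when the stem ends in a voiceless consonant (*nuralos*, *pegopuk*, *pohusif*, *kuhkop*); -a when the stem ends in a voiced consonant (*olenun*, *supupav*).
The final consonant of *zus* is /s/, which is voiceless, so the suffix is -mo, giving *zusmo*.
Since the final consonant of *sopufhon* is /n/ (voiced), it takes -a, giving *sopufhona*.

zusmo, sopufhona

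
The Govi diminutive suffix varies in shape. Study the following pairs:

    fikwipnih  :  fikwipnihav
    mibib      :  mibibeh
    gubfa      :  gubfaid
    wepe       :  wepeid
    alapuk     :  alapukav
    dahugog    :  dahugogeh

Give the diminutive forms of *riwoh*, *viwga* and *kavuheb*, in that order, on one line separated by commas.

riwohav, viwgaid, kavuhebeh

The alternation tracks the final sound of the stem — -av when the stem ends in a voiceless consonant (*fikwipnih*, *alapuk*); -eh when the stem ends in a voiced consonant (*mibib*, *dahugog*); -id when the stem ends in a vowel (*gubfa*, *wepe*).
The final sound of *riwoh* is /h/, which is a voiceless consonant, so the suffix is -av, giving *riwohav*.
Since the final sound of *viwga* is /a/ (a vowel), it takes -id, giving *viwgaid*.
The final sound of *kavuheb* is /b/, which is a voiced consonant, so the suffix is -eh, giving *kavuhebeh*.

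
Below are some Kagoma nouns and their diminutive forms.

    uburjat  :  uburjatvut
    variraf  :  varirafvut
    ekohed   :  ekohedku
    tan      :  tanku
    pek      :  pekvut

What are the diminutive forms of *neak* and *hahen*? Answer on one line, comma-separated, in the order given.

The suffix is conditioned by the final consonant: -vut when the stem ends in a voiceless consonant (*uburjat*, *variraf*, *pek*); -ku when the stem ends in a voiced consonant (*ekohed*, *tan*).
Since the final consonant of *neak* is /k/ (voiceless), it takes -vut, giving *neakvut*.
*hahen* — final consonant /n/ (voiced) → -ku → *hahenku*.

neakvut, hahenku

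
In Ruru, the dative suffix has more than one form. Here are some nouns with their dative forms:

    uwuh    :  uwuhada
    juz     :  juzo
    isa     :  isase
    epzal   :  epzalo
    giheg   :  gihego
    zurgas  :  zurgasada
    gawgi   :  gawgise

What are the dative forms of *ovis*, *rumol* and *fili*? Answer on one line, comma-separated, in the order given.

ovisada, rumolo, filise

The alternation tracks the final sound of the stem — -ada when the stem ends in a voiceless consonant (*uwuh*, *zurgas*); -o when the stem ends in a voiced consonant (*juz*, *epzal*, *giheg*); -se when the stem ends in a vowel (*isa*, *gawgi*).
The final sound of *ovis* is /s/, which is a voiceless consonant, so the suffix is -ada, giving *ovisada*.
*rumol*: final sound = /l/, a voiced consonant → -o → *rumolo*.
*fili* — final sound /i/ (a vowel) → -se → *filise*.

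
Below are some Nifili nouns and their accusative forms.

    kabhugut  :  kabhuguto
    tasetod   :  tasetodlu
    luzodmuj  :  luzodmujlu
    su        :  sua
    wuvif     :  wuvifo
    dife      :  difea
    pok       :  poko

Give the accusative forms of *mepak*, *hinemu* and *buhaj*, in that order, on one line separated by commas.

The pattern is voicing of the final sound: -o when the stem ends in a voiceless consonant (*kabhugut*, *wuvif*, *pok*); -lu when the stem ends in a voiced consonant (*tasetod*, *luzodmuj*); -a when the stem ends in a vowel (*su*, *dife*).
The final sound of *mepak* is /k/, which is a voiceless consonant, so the suffix is -o, giving *mepako*.
Since the final sound of *hinemu* is /u/ (a vowel), it takes -a, giving *hinemua*.
*buhaj*: final sound = /j/, a voiced consonant → -lu → *buhajlu*.

mepako, hinemua, buhajlu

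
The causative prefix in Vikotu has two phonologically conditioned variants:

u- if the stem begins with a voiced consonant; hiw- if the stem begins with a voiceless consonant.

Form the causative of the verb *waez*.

uwaez

Since the first consonant of *waez* is /w/ (voiced), it takes u-, giving *uwaez*.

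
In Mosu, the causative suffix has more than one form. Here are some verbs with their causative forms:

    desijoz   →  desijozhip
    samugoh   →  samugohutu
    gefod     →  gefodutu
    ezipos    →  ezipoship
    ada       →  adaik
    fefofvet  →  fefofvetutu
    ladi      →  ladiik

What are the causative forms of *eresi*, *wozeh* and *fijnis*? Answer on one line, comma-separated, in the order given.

The pattern is sibilance of the final sound: -hip when the stem ends in a sibilant (*desijoz*, *ezipos*); -utu when the stem ends in a non-sibilant consonant (*samugoh*, *gefod*, *fefofvet*); -ik when the stem ends in a vowel (*ada*, *ladi*).
Since the final sound of *eresi* is /i/ (a vowel), it takes -ik, giving *eresiik*.
The final sound of *wozeh* is /h/, which is a non-sibilant consonant, so the suffix is -utu, giving *wozehutu*.
The final sound of *fijnis* is /s/, which is a sibilant, so the suffix is -hip, giving *fijniship*.

eresiik, wozehutu, fijniship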